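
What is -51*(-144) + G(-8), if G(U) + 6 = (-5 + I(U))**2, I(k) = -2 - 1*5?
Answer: 7482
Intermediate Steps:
I(k) = -7 (I(k) = -2 - 5 = -7)
G(U) = 138 (G(U) = -6 + (-5 - 7)**2 = -6 + (-12)**2 = -6 + 144 = 138)
-51*(-144) + G(-8) = -51*(-144) + 138 = 7344 + 138 = 7482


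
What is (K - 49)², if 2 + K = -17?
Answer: 4624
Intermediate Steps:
K = -19 (K = -2 - 17 = -19)
(K - 49)² = (-19 - 49)² = (-68)² = 4624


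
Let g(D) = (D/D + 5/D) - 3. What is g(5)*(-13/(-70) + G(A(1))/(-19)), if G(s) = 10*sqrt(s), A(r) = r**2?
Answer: 453/1330 ≈ 0.34060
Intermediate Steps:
g(D) = -2 + 5/D (g(D) = (1 + 5/D) - 3 = -2 + 5/D)
g(5)*(-13/(-70) + G(A(1))/(-19)) = (-2 + 5/5)*(-13/(-70) + (10*sqrt(1**2))/(-19)) = (-2 + 5*(1/5))*(-13*(-1/70) + (10*sqrt(1))*(-1/19)) = (-2 + 1)*(13/70 + (10*1)*(-1/19)) = -(13/70 + 10*(-1/19)) = -(13/70 - 10/19) = -1*(-453/1330) = 453/1330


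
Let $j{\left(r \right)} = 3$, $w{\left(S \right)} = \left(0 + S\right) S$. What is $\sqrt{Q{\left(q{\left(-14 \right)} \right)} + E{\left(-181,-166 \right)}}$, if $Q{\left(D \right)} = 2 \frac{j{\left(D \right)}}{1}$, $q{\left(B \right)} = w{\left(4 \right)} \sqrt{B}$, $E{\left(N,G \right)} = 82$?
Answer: $2 \sqrt{22} \approx 9.3808$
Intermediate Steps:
$w{\left(S \right)} = S^{2}$ ($w{\left(S \right)} = S S = S^{2}$)
$q{\left(B \right)} = 16 \sqrt{B}$ ($q{\left(B \right)} = 4^{2} \sqrt{B} = 16 \sqrt{B}$)
$Q{\left(D \right)} = 6$ ($Q{\left(D \right)} = 2 \cdot \frac{3}{1} = 2 \cdot 3 \cdot 1 = 2 \cdot 3 = 6$)
$\sqrt{Q{\left(q{\left(-14 \right)} \right)} + E{\left(-181,-166 \right)}} = \sqrt{6 + 82} = \sqrt{88} = 2 \sqrt{22}$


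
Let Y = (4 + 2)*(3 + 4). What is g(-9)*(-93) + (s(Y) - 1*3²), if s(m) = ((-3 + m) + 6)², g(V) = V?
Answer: 2853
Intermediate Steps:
Y = 42 (Y = 6*7 = 42)
s(m) = (3 + m)²
g(-9)*(-93) + (s(Y) - 1*3²) = -9*(-93) + ((3 + 42)² - 1*3²) = 837 + (45² - 1*9) = 837 + (2025 - 9) = 837 + 2016 = 2853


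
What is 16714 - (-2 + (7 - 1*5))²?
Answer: 16714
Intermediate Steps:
16714 - (-2 + (7 - 1*5))² = 16714 - (-2 + (7 - 5))² = 16714 - (-2 + 2)² = 16714 - 1*0² = 16714 - 1*0 = 16714 + 0 = 16714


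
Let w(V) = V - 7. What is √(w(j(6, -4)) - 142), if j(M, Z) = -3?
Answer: 2*I*√38 ≈ 12.329*I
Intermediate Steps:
w(V) = -7 + V
√(w(j(6, -4)) - 142) = √((-7 - 3) - 142) = √(-10 - 142) = √(-152) = 2*I*√38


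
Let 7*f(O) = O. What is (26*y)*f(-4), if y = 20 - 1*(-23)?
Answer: -4472/7 ≈ -638.86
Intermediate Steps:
y = 43 (y = 20 + 23 = 43)
f(O) = O/7
(26*y)*f(-4) = (26*43)*((⅐)*(-4)) = 1118*(-4/7) = -4472/7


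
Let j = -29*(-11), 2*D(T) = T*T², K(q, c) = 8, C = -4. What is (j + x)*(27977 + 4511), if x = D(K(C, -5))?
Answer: 18680600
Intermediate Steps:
D(T) = T³/2 (D(T) = (T*T²)/2 = T³/2)
j = 319
x = 256 (x = (½)*8³ = (½)*512 = 256)
(j + x)*(27977 + 4511) = (319 + 256)*(27977 + 4511) = 575*32488 = 18680600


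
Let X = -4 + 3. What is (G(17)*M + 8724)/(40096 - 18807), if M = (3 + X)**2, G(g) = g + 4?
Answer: 8808/21289 ≈ 0.41373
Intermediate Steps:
G(g) = 4 + g
X = -1
M = 4 (M = (3 - 1)**2 = 2**2 = 4)
(G(17)*M + 8724)/(40096 - 18807) = ((4 + 17)*4 + 8724)/(40096 - 18807) = (21*4 + 8724)/21289 = (84 + 8724)*(1/21289) = 8808*(1/21289) = 8808/21289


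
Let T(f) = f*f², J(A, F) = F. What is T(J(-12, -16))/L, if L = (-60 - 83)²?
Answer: -4096/20449 ≈ -0.20030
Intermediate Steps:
T(f) = f³
L = 20449 (L = (-143)² = 20449)
T(J(-12, -16))/L = (-16)³/20449 = -4096*1/20449 = -4096/20449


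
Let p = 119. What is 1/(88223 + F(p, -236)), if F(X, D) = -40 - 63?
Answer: 1/88120 ≈ 1.1348e-5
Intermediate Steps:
F(X, D) = -103
1/(88223 + F(p, -236)) = 1/(88223 - 103) = 1/88120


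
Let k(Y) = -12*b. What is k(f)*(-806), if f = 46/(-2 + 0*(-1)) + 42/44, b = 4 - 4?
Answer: 0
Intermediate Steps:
b = 0
f = -485/22 (f = 46/(-2 + 0) + 42*(1/44) = 46/(-2) + 21/22 = 46*(-½) + 21/22 = -23 + 21/22 = -485/22 ≈ -22.045)
k(Y) = 0 (k(Y) = -12*0 = 0)
k(f)*(-806) = 0*(-806) = 0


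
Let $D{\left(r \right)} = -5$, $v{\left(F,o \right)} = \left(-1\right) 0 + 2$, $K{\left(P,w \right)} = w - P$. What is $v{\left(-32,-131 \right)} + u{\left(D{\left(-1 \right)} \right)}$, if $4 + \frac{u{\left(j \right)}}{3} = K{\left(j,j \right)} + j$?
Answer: $-25$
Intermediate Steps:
$v{\left(F,o \right)} = 2$ ($v{\left(F,o \right)} = 0 + 2 = 2$)
$u{\left(j \right)} = -12 + 3 j$ ($u{\left(j \right)} = -12 + 3 \left(\left(j - j\right) + j\right) = -12 + 3 \left(0 + j\right) = -12 + 3 j$)
$v{\left(-32,-131 \right)} + u{\left(D{\left(-1 \right)} \right)} = 2 + \left(-12 + 3 \left(-5\right)\right) = 2 - 27 = -25$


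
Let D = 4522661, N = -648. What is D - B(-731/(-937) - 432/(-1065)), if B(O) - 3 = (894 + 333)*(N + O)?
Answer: 1768387132499/332635 ≈ 5.3163e+6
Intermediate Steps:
B(O) = -795093 + 1227*O (B(O) = 3 + (894 + 333)*(-648 + O) = 3 + 1227*(-648 + O) = 3 + (-795096 + 1227*O) = -795093 + 1227*O)
D - B(-731/(-937) - 432/(-1065)) = 4522661 - (-795093 + 1227*(-731/(-937) - 432/(-1065))) = 4522661 - (-795093 + 1227*(-731*(-1/937) - 432*(-1/1065))) = 4522661 - (-795093 + 1227*(731/937 + 144/355)) = 4522661 - (-795093 + 1227*(394433/332635)) = 4522661 - (-795093 + 483969291/332635) = 4522661 - 1*(-263991790764/332635) = 4522661 + 263991790764/332635 = 1768387132499/332635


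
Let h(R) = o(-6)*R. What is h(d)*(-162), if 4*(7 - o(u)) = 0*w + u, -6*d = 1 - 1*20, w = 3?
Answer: -8721/2 ≈ -4360.5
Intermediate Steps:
d = 19/6 (d = -(1 - 1*20)/6 = -(1 - 20)/6 = -⅙*(-19) = 19/6 ≈ 3.1667)
o(u) = 7 - u/4 (o(u) = 7 - (0*3 + u)/4 = 7 - (0 + u)/4 = 7 - u/4)
h(R) = 17*R/2 (h(R) = (7 - ¼*(-6))*R = (7 + 3/2)*R = 17*R/2)
h(d)*(-162) = ((17/2)*(19/6))*(-162) = (323/12)*(-162) = -8721/2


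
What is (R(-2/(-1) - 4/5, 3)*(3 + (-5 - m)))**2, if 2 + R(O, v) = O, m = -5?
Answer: 144/25 ≈ 5.7600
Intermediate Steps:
R(O, v) = -2 + O
(R(-2/(-1) - 4/5, 3)*(3 + (-5 - m)))**2 = ((-2 + (-2/(-1) - 4/5))*(3 + (-5 - 1*(-5))))**2 = ((-2 + (-2*(-1) - 4*1/5))*(3 + (-5 + 5)))**2 = ((-2 + (2 - 4/5))*(3 + 0))**2 = ((-2 + 6/5)*3)**2 = (-4/5*3)**2 = (-12/5)**2 = 144/25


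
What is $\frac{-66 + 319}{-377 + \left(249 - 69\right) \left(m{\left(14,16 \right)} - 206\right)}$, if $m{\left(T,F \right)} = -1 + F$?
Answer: $- \frac{253}{34757} \approx -0.0072791$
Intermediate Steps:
$\frac{-66 + 319}{-377 + \left(249 - 69\right) \left(m{\left(14,16 \right)} - 206\right)} = \frac{-66 + 319}{-377 + \left(249 - 69\right) \left(\left(-1 + 16\right) - 206\right)} = \frac{253}{-377 + 180 \left(15 - 206\right)} = \frac{253}{-377 + 180 \left(-191\right)} = \frac{253}{-377 - 34380} = \frac{253}{-34757} = 253 \left(- \frac{1}{34757}\right) = - \frac{253}{34757}$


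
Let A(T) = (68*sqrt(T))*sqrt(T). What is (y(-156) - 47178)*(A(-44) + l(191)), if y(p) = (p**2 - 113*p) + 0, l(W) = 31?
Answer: 15438654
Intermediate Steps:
A(T) = 68*T
y(p) = p**2 - 113*p
(y(-156) - 47178)*(A(-44) + l(191)) = (-156*(-113 - 156) - 47178)*(68*(-44) + 31) = (-156*(-269) - 47178)*(-2992 + 31) = (41964 - 47178)*(-2961) = -5214*(-2961) = 15438654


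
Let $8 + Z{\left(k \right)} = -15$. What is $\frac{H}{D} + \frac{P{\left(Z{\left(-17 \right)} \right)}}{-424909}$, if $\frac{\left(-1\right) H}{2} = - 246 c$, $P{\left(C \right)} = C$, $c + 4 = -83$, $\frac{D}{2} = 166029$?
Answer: $- \frac{3030027917}{23515738787} \approx -0.12885$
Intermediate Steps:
$D = 332058$ ($D = 2 \cdot 166029 = 332058$)
$c = -87$ ($c = -4 - 83 = -87$)
$Z{\left(k \right)} = -23$ ($Z{\left(k \right)} = -8 - 15 = -23$)
$H = -42804$ ($H = - 2 \left(\left(-246\right) \left(-87\right)\right) = \left(-2\right) 21402 = -42804$)
$\frac{H}{D} + \frac{P{\left(Z{\left(-17 \right)} \right)}}{-424909} = - \frac{42804}{332058} - \frac{23}{-424909} = \left(-42804\right) \frac{1}{332058} - - \frac{23}{424909} = - \frac{7134}{55343} + \frac{23}{424909} = - \frac{3030027917}{23515738787}$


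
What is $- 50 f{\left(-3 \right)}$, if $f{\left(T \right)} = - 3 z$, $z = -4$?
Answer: $-600$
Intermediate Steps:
$f{\left(T \right)} = 12$ ($f{\left(T \right)} = \left(-3\right) \left(-4\right) = 12$)
$- 50 f{\left(-3 \right)} = \left(-50\right) 12 = -600$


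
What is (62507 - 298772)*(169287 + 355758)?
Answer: -124049756925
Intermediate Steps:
(62507 - 298772)*(169287 + 355758) = -236265*525045 = -124049756925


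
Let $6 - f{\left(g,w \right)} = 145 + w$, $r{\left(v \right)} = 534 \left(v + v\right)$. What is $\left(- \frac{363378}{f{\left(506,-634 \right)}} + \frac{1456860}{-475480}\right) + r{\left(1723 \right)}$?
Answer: $\frac{7215538055821}{3922710} \approx 1.8394 \cdot 10^{6}$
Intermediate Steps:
$r{\left(v \right)} = 1068 v$ ($r{\left(v \right)} = 534 \cdot 2 v = 1068 v$)
$f{\left(g,w \right)} = -139 - w$ ($f{\left(g,w \right)} = 6 - \left(145 + w\right) = -139 - w$)
$\left(- \frac{363378}{f{\left(506,-634 \right)}} + \frac{1456860}{-475480}\right) + r{\left(1723 \right)} = \left(- \frac{363378}{-139 - -634} + \frac{1456860}{-475480}\right) + 1068 \cdot 1723 = \left(- \frac{363378}{-139 + 634} + 1456860 \left(- \frac{1}{475480}\right)\right) + 1840164 = \left(- \frac{363378}{495} - \frac{72843}{23774}\right) + 1840164 = \left(\left(-363378\right) \frac{1}{495} - \frac{72843}{23774}\right) + 1840164 = \left(- \frac{121126}{165} - \frac{72843}{23774}\right) + 1840164 = - \frac{2891668619}{3922710} + 1840164 = \frac{7215538055821}{3922710}$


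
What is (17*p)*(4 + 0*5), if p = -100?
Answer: -6800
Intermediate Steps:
(17*p)*(4 + 0*5) = (17*(-100))*(4 + 0*5) = -1700*(4 + 0) = -1700*4 = -6800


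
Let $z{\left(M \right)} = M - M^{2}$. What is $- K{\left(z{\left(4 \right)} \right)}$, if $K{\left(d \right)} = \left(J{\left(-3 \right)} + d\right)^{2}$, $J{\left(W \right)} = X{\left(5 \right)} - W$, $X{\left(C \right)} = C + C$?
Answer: $-1$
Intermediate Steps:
$X{\left(C \right)} = 2 C$
$J{\left(W \right)} = 10 - W$ ($J{\left(W \right)} = 2 \cdot 5 - W = 10 - W$)
$K{\left(d \right)} = \left(13 + d\right)^{2}$ ($K{\left(d \right)} = \left(\left(10 - -3\right) + d\right)^{2} = \left(\left(10 + 3\right) + d\right)^{2} = \left(13 + d\right)^{2}$)
$- K{\left(z{\left(4 \right)} \right)} = - \left(13 + 4 \left(1 - 4\right)\right)^{2} = - \left(13 + 4 \left(-3\right)\right)^{2} = - \left(13 - 12\right)^{2} = - 1^{2} = \left(-1\right) 1 = -1$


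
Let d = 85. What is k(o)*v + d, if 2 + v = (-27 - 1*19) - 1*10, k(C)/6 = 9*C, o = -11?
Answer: 34537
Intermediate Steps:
k(C) = 54*C (k(C) = 6*(9*C) = 54*C)
v = -58 (v = -2 + ((-27 - 1*19) - 1*10) = -2 + ((-27 - 19) - 10) = -2 + (-46 - 10) = -2 - 56 = -58)
k(o)*v + d = (54*(-11))*(-58) + 85 = -594*(-58) + 85 = 34452 + 85 = 34537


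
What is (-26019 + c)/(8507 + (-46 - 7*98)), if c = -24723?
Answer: -50742/7775 ≈ -6.5263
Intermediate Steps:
(-26019 + c)/(8507 + (-46 - 7*98)) = (-26019 - 24723)/(8507 + (-46 - 7*98)) = -50742/(8507 + (-46 - 686)) = -50742/(8507 - 732) = -50742/7775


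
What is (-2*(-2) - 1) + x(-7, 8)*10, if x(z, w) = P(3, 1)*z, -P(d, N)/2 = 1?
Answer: 143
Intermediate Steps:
P(d, N) = -2 (P(d, N) = -2*1 = -2)
x(z, w) = -2*z
(-2*(-2) - 1) + x(-7, 8)*10 = (-2*(-2) - 1) - 2*(-7)*10 = (4 - 1) + 14*10 = 3 + 140 = 143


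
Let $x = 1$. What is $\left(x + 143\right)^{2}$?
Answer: $20736$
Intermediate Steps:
$\left(x + 143\right)^{2} = \left(1 + 143\right)^{2} = 144^{2} = 20736$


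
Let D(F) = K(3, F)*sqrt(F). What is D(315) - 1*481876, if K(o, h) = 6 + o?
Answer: -481876 + 27*sqrt(35) ≈ -4.8172e+5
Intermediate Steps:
D(F) = 9*sqrt(F) (D(F) = (6 + 3)*sqrt(F) = 9*sqrt(F))
D(315) - 1*481876 = 9*sqrt(315) - 1*481876 = 9*(3*sqrt(35)) - 481876 = 27*sqrt(35) - 481876 = -481876 + 27*sqrt(35)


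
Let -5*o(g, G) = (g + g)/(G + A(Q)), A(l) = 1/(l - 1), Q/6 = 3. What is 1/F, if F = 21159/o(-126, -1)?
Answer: -119/47020 ≈ -0.0025308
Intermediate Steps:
Q = 18 (Q = 6*3 = 18)
A(l) = 1/(-1 + l)
o(g, G) = -2*g/(5*(1/17 + G)) (o(g, G) = -(g + g)/(5*(G + 1/(-1 + 18))) = -2*g/(5*(G + 1/17)) = -2*g/(5*(1/17 + G)))
F = -47020/119 (F = 21159/((-34*(-126)/(5 + 85*(-1)))) = 21159/((-34*(-126)/(5 - 85))) = 21159/((-34*(-126)/(-80))) = 21159/((-34*(-126)*(-1/80))) = 21159/(-1071/20) = 21159*(-20/1071) = -47020/119 ≈ -395.13)
1/F = 1/(-47020/119) = -119/47020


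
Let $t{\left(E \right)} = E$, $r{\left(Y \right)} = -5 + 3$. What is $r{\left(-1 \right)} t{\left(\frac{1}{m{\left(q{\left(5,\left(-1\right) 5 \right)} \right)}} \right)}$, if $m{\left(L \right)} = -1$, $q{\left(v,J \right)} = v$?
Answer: $2$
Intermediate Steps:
$r{\left(Y \right)} = -2$
$r{\left(-1 \right)} t{\left(\frac{1}{m{\left(q{\left(5,\left(-1\right) 5 \right)} \right)}} \right)} = - \frac{2}{-1} = \left(-2\right) \left(-1\right) = 2$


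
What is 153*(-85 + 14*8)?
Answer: 4131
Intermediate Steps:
153*(-85 + 14*8) = 153*(-85 + 112) = 153*27 = 4131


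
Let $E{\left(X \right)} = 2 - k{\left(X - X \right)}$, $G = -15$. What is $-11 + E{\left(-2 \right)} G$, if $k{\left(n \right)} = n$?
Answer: $-41$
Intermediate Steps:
$E{\left(X \right)} = 2$ ($E{\left(X \right)} = 2 - \left(X - X\right) = 2 - 0 = 2 + 0 = 2$)
$-11 + E{\left(-2 \right)} G = -11 + 2 \left(-15\right) = -11 - 30 = -41$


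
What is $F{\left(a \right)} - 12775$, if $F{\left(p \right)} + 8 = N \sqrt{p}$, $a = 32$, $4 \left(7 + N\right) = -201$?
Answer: $-12783 - 229 \sqrt{2} \approx -13107.0$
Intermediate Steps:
$N = - \frac{229}{4}$ ($N = -7 + \frac{1}{4} \left(-201\right) = -7 - \frac{201}{4} = - \frac{229}{4} \approx -57.25$)
$F{\left(p \right)} = -8 - \frac{229 \sqrt{p}}{4}$
$F{\left(a \right)} - 12775 = \left(-8 - \frac{229 \sqrt{32}}{4}\right) - 12775 = \left(-8 - \frac{229 \cdot 4 \sqrt{2}}{4}\right) - 12775 = \left(-8 - 229 \sqrt{2}\right) - 12775 = -12783 - 229 \sqrt{2}$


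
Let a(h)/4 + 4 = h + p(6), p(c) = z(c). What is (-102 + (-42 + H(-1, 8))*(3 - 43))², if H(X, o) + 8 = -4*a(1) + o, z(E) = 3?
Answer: 2490084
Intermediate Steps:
p(c) = 3
a(h) = -4 + 4*h (a(h) = -16 + 4*(h + 3) = -16 + 4*(3 + h) = -16 + (12 + 4*h) = -4 + 4*h)
H(X, o) = -8 + o (H(X, o) = -8 + (-4*(-4 + 4*1) + o) = -8 + (-4*(-4 + 4) + o) = -8 + (-4*0 + o) = -8 + (0 + o) = -8 + o)
(-102 + (-42 + H(-1, 8))*(3 - 43))² = (-102 + (-42 + (-8 + 8))*(3 - 43))² = (-102 + (-42 + 0)*(-40))² = (-102 - 42*(-40))² = (-102 + 1680)² = 1578² = 2490084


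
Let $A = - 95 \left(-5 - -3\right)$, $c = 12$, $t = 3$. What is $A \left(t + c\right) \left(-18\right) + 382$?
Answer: $-50918$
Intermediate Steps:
$A = 190$ ($A = - 95 \left(-5 + 3\right) = \left(-95\right) \left(-2\right) = 190$)
$A \left(t + c\right) \left(-18\right) + 382 = 190 \left(3 + 12\right) \left(-18\right) + 382 = 190 \cdot 15 \left(-18\right) + 382 = 190 \left(-270\right) + 382 = -51300 + 382 = -50918$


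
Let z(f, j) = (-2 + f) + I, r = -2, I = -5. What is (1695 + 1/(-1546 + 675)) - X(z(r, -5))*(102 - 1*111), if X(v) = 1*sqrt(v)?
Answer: 1476344/871 + 27*I ≈ 1695.0 + 27.0*I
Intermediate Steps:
z(f, j) = -7 + f (z(f, j) = (-2 + f) - 5 = -7 + f)
X(v) = sqrt(v)
(1695 + 1/(-1546 + 675)) - X(z(r, -5))*(102 - 1*111) = (1695 + 1/(-1546 + 675)) - sqrt(-7 - 2)*(102 - 1*111) = (1695 + 1/(-871)) - sqrt(-9)*(102 - 111) = (1695 - 1/871) - 3*I*(-9) = 1476344/871 - (-27)*I = 1476344/871 + 27*I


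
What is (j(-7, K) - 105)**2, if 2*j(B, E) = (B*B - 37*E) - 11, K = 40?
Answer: 682276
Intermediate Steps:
j(B, E) = -11/2 + B**2/2 - 37*E/2 (j(B, E) = ((B*B - 37*E) - 11)/2 = ((B**2 - 37*E) - 11)/2 = (-11 + B**2 - 37*E)/2 = -11/2 + B**2/2 - 37*E/2)
(j(-7, K) - 105)**2 = ((-11/2 + (1/2)*(-7)**2 - 37/2*40) - 105)**2 = ((-11/2 + (1/2)*49 - 740) - 105)**2 = ((-11/2 + 49/2 - 740) - 105)**2 = (-721 - 105)**2 = (-826)**2 = 682276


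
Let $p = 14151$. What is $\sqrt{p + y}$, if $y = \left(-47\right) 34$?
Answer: $\sqrt{12553} \approx 112.04$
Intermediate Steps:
$y = -1598$
$\sqrt{p + y} = \sqrt{14151 - 1598} = \sqrt{12553}$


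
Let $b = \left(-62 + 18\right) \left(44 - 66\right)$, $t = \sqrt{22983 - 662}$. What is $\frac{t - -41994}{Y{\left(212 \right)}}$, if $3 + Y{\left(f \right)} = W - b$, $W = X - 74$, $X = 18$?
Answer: $- \frac{41994}{1027} - \frac{\sqrt{22321}}{1027} \approx -41.035$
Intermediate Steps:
$t = \sqrt{22321} \approx 149.4$
$b = 968$ ($b = \left(-44\right) \left(-22\right) = 968$)
$W = -56$ ($W = 18 - 74 = -56$)
$Y{\left(f \right)} = -1027$ ($Y{\left(f \right)} = -3 - 1024 = -1027$)
$\frac{t - -41994}{Y{\left(212 \right)}} = \frac{\sqrt{22321} - -41994}{-1027} = \left(\sqrt{22321} + 41994\right) \left(- \frac{1}{1027}\right) = \left(41994 + \sqrt{22321}\right) \left(- \frac{1}{1027}\right) = - \frac{41994}{1027} - \frac{\sqrt{22321}}{1027}$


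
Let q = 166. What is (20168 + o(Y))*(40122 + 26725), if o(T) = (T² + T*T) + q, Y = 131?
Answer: 3653589632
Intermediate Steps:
o(T) = 166 + 2*T² (o(T) = (T² + T*T) + 166 = (T² + T²) + 166 = 2*T² + 166 = 166 + 2*T²)
(20168 + o(Y))*(40122 + 26725) = (20168 + (166 + 2*131²))*(40122 + 26725) = (20168 + (166 + 2*17161))*66847 = (20168 + (166 + 34322))*66847 = (20168 + 34488)*66847 = 54656*66847 = 3653589632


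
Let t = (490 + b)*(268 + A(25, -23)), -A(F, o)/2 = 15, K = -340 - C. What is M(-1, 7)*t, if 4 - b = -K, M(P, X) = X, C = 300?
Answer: -243236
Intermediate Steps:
K = -640 (K = -340 - 1*300 = -340 - 300 = -640)
b = -636 (b = 4 - (-1)*(-640) = 4 - 1*640 = 4 - 640 = -636)
A(F, o) = -30 (A(F, o) = -2*15 = -30)
t = -34748 (t = (490 - 636)*(268 - 30) = -146*238 = -34748)
M(-1, 7)*t = 7*(-34748) = -243236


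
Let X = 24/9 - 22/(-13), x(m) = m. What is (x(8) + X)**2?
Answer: 232324/1521 ≈ 152.74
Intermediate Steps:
X = 170/39 (X = 24*(1/9) - 22*(-1/13) = 8/3 + 22/13 = 170/39 ≈ 4.3590)
(x(8) + X)**2 = (8 + 170/39)**2 = (482/39)**2 = 232324/1521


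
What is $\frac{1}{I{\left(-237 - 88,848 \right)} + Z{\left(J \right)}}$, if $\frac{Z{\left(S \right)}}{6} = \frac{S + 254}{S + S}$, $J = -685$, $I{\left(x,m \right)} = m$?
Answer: $\frac{685}{582173} \approx 0.0011766$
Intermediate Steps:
$Z{\left(S \right)} = \frac{3 \left(254 + S\right)}{S}$ ($Z{\left(S \right)} = 6 \frac{S + 254}{S + S} = 6 \frac{254 + S}{2 S} = \frac{3 \left(254 + S\right)}{S}$)
$\frac{1}{I{\left(-237 - 88,848 \right)} + Z{\left(J \right)}} = \frac{1}{848 + \left(3 + \frac{762}{-685}\right)} = \frac{1}{848 + \left(3 + 762 \left(- \frac{1}{685}\right)\right)} = \frac{1}{848 + \left(3 - \frac{762}{685}\right)} = \frac{1}{848 + \frac{1293}{685}} = \frac{1}{\frac{582173}{685}} = \frac{685}{582173}$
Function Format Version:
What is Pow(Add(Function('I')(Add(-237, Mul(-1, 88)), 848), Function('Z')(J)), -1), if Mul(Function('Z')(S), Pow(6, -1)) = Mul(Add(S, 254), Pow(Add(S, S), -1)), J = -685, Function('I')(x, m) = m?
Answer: Rational(685, 582173) ≈ 0.0011766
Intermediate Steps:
Function('Z')(S) = Mul(3, Pow(S, -1), Add(254, S)) (Function('Z')(S) = Mul(6, Mul(Add(S, 254), Pow(Add(S, S), -1))) = Mul(6, Mul(Add(254, S), Pow(Mul(2, S), -1))) = Mul(6, Mul(Add(254, S), Mul(Rational(1, 2), Pow(S, -1)))) = Mul(6, Mul(Rational(1, 2), Pow(S, -1), Add(254, S))) = Mul(3, Pow(S, -1), Add(254, S)))
Pow(Add(Function('I')(Add(-237, Mul(-1, 88)), 848), Function('Z')(J)), -1) = Pow(Add(848, Add(3, Mul(762, Pow(-685, -1)))), -1) = Pow(Add(848, Add(3, Mul(762, Rational(-1, 685)))), -1) = Pow(Add(848, Add(3, Rational(-762, 685))), -1) = Pow(Add(848, Rational(1293, 685)), -1) = Pow(Rational(582173, 685), -1) = Rational(685, 582173)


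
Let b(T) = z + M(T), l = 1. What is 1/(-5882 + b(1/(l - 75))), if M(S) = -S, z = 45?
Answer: -74/431937 ≈ -0.00017132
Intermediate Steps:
b(T) = 45 - T
1/(-5882 + b(1/(l - 75))) = 1/(-5882 + (45 - 1/(1 - 75))) = 1/(-5882 + (45 - 1/(-74))) = 1/(-5882 + (45 - 1*(-1/74))) = 1/(-5882 + (45 + 1/74)) = 1/(-5882 + 3331/74) = 1/(-431937/74) = -74/431937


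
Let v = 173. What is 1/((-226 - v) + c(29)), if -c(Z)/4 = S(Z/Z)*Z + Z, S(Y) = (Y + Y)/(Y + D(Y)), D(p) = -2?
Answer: -1/283 ≈ -0.0035336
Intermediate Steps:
S(Y) = 2*Y/(-2 + Y) (S(Y) = (Y + Y)/(Y - 2) = (2*Y)/(-2 + Y) = 2*Y/(-2 + Y))
c(Z) = 4*Z (c(Z) = -4*((2*(Z/Z)/(-2 + Z/Z))*Z + Z) = -4*((2*1/(-2 + 1))*Z + Z) = -4*((2*1/(-1))*Z + Z) = -4*((2*1*(-1))*Z + Z) = -4*(-2*Z + Z) = -(-4)*Z = 4*Z)
1/((-226 - v) + c(29)) = 1/((-226 - 1*173) + 4*29) = 1/((-226 - 173) + 116) = 1/(-399 + 116) = 1/(-283) = -1/283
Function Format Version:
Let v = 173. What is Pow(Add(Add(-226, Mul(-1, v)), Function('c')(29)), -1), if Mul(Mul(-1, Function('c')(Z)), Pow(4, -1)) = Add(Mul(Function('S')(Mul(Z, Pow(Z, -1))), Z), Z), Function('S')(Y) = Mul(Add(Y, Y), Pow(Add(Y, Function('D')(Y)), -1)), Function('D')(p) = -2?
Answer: Rational(-1, 283) ≈ -0.0035336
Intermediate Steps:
Function('S')(Y) = Mul(2, Y, Pow(Add(-2, Y), -1)) (Function('S')(Y) = Mul(Add(Y, Y), Pow(Add(Y, -2), -1)) = Mul(Mul(2, Y), Pow(Add(-2, Y), -1)) = Mul(2, Y, Pow(Add(-2, Y), -1)))
Function('c')(Z) = Mul(4, Z) (Function('c')(Z) = Mul(-4, Add(Mul(Mul(2, Mul(Z, Pow(Z, -1)), Pow(Add(-2, Mul(Z, Pow(Z, -1))), -1)), Z), Z)) = Mul(-4, Add(Mul(Mul(2, 1, Pow(Add(-2, 1), -1)), Z), Z)) = Mul(-4, Add(Mul(Mul(2, 1, Pow(-1, -1)), Z), Z)) = Mul(-4, Add(Mul(Mul(2, 1, -1), Z), Z)) = Mul(-4, Add(Mul(-2, Z), Z)) = Mul(-4, Mul(-1, Z)) = Mul(4, Z))
Pow(Add(Add(-226, Mul(-1, v)), Function('c')(29)), -1) = Pow(Add(Add(-226, Mul(-1, 173)), Mul(4, 29)), -1) = Pow(Add(Add(-226, -173), 116), -1) = Pow(Add(-399, 116), -1) = Pow(-283, -1) = Rational(-1, 283)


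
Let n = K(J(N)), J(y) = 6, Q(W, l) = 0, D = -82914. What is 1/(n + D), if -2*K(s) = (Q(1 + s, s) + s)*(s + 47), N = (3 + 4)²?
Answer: -1/83073 ≈ -1.2038e-5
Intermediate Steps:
N = 49 (N = 7² = 49)
K(s) = -s*(47 + s)/2 (K(s) = -(0 + s)*(s + 47)/2 = -s*(47 + s)/2)
n = -159 (n = (½)*6*(-47 - 1*6) = (½)*6*(-47 - 6) = (½)*6*(-53) = -159)
1/(n + D) = 1/(-159 - 82914) = 1/(-83073) = -1/83073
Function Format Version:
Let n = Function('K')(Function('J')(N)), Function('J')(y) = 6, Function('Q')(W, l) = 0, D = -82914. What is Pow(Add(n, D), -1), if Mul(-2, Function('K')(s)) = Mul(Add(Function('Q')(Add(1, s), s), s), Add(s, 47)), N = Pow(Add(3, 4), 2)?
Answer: Rational(-1, 83073) ≈ -1.2038e-5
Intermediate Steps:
N = 49 (N = Pow(7, 2) = 49)
Function('K')(s) = Mul(Rational(-1, 2), s, Add(47, s)) (Function('K')(s) = Mul(Rational(-1, 2), Mul(Add(0, s), Add(s, 47))) = Mul(Rational(-1, 2), Mul(s, Add(47, s))) = Mul(Rational(-1, 2), s, Add(47, s)))
n = -159 (n = Mul(Rational(1, 2), 6, Add(-47, Mul(-1, 6))) = Mul(Rational(1, 2), 6, Add(-47, -6)) = Mul(Rational(1, 2), 6, -53) = -159)
Pow(Add(n, D), -1) = Pow(Add(-159, -82914), -1) = Pow(-83073, -1) = Rational(-1, 83073)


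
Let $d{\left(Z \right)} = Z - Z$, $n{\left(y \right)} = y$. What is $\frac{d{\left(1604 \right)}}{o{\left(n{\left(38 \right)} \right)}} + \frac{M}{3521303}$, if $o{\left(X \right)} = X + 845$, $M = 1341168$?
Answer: $\frac{1341168}{3521303} \approx 0.38087$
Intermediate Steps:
$o{\left(X \right)} = 845 + X$
$d{\left(Z \right)} = 0$
$\frac{d{\left(1604 \right)}}{o{\left(n{\left(38 \right)} \right)}} + \frac{M}{3521303} = \frac{0}{845 + 38} + \frac{1341168}{3521303} = \frac{0}{883} + 1341168 \cdot \frac{1}{3521303} = 0 \cdot \frac{1}{883} + \frac{1341168}{3521303} = 0 + \frac{1341168}{3521303} = \frac{1341168}{3521303}$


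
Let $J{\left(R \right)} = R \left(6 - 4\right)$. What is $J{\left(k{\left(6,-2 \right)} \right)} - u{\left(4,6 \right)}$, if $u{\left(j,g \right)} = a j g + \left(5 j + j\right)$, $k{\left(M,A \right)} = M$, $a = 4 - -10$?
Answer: $-348$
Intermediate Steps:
$a = 14$ ($a = 4 + 10 = 14$)
$u{\left(j,g \right)} = 6 j + 14 g j$ ($u{\left(j,g \right)} = 14 j g + \left(5 j + j\right) = 14 g j + 6 j = 6 j + 14 g j$)
$J{\left(R \right)} = 2 R$ ($J{\left(R \right)} = R 2 = 2 R$)
$J{\left(k{\left(6,-2 \right)} \right)} - u{\left(4,6 \right)} = 2 \cdot 6 - 2 \cdot 4 \left(3 + 7 \cdot 6\right) = 12 - 2 \cdot 4 \left(3 + 42\right) = 12 - 2 \cdot 4 \cdot 45 = 12 - 360 = -348$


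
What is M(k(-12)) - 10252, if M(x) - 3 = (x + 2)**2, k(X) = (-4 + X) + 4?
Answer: -10149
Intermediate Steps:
k(X) = X
M(x) = 3 + (2 + x)**2 (M(x) = 3 + (x + 2)**2 = 3 + (2 + x)**2)
M(k(-12)) - 10252 = (3 + (2 - 12)**2) - 10252 = (3 + (-10)**2) - 10252 = (3 + 100) - 10252 = 103 - 10252 = -10149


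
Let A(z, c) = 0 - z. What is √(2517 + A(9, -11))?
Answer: 2*√627 ≈ 50.080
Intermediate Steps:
A(z, c) = -z
√(2517 + A(9, -11)) = √(2517 - 1*9) = √(2517 - 9) = √2508 = 2*√627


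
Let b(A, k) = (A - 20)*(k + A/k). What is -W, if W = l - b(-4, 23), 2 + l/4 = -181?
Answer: 4236/23 ≈ 184.17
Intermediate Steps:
l = -732 (l = -8 + 4*(-181) = -8 - 724 = -732)
b(A, k) = (-20 + A)*(k + A/k)
W = -4236/23 (W = -732 - ((-4)**2 - 20*(-4) + 23**2*(-20 - 4))/23 = -732 - (16 + 80 + 529*(-24))/23 = -732 - (16 + 80 - 12696)/23 = -732 - (-12600)/23 = -732 - 1*(-12600/23) = -732 + 12600/23 = -4236/23 ≈ -184.17)
-W = -1*(-4236/23) = 4236/23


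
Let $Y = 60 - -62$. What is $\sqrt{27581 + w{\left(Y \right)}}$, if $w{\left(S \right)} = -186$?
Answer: $\sqrt{27395} \approx 165.51$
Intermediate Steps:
$Y = 122$ ($Y = 60 + 62 = 122$)
$\sqrt{27581 + w{\left(Y \right)}} = \sqrt{27581 - 186} = \sqrt{27395}$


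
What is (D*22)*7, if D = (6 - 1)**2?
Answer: 3850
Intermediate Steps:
D = 25 (D = 5**2 = 25)
(D*22)*7 = (25*22)*7 = 550*7 = 3850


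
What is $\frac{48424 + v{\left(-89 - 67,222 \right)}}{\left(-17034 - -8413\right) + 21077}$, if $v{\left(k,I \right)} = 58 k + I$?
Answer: $\frac{19799}{6228} \approx 3.179$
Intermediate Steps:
$v{\left(k,I \right)} = I + 58 k$
$\frac{48424 + v{\left(-89 - 67,222 \right)}}{\left(-17034 - -8413\right) + 21077} = \frac{48424 + \left(222 + 58 \left(-89 - 67\right)\right)}{\left(-17034 - -8413\right) + 21077} = \frac{48424 + \left(222 + 58 \left(-89 - 67\right)\right)}{\left(-17034 + 8413\right) + 21077} = \frac{48424 + \left(222 + 58 \left(-156\right)\right)}{-8621 + 21077} = \frac{48424 + \left(222 - 9048\right)}{12456} = \left(48424 - 8826\right) \frac{1}{12456} = 39598 \cdot \frac{1}{12456} = \frac{19799}{6228}$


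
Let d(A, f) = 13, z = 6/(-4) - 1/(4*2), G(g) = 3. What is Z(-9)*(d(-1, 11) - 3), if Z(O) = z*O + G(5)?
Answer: 705/4 ≈ 176.25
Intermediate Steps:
z = -13/8 (z = 6*(-1/4) - 1/8 = -3/2 - 1*1/8 = -3/2 - 1/8 = -13/8 ≈ -1.6250)
Z(O) = 3 - 13*O/8 (Z(O) = -13*O/8 + 3 = 3 - 13*O/8)
Z(-9)*(d(-1, 11) - 3) = (3 - 13/8*(-9))*(13 - 3) = (3 + 117/8)*10 = (141/8)*10 = 705/4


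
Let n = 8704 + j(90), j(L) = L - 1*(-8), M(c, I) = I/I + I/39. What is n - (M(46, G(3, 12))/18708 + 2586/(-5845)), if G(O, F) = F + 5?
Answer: 9384684611398/1066145535 ≈ 8802.4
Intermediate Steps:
G(O, F) = 5 + F
M(c, I) = 1 + I/39 (M(c, I) = 1 + I*(1/39) = 1 + I/39)
j(L) = 8 + L (j(L) = L + 8 = 8 + L)
n = 8802 (n = 8704 + (8 + 90) = 8704 + 98 = 8802)
n - (M(46, G(3, 12))/18708 + 2586/(-5845)) = 8802 - ((1 + (5 + 12)/39)/18708 + 2586/(-5845)) = 8802 - ((1 + (1/39)*17)*(1/18708) + 2586*(-1/5845)) = 8802 - ((1 + 17/39)*(1/18708) - 2586/5845) = 8802 - ((56/39)*(1/18708) - 2586/5845) = 8802 - (14/182403 - 2586/5845) = 8802 - 1*(-471612328/1066145535) = 8802 + 471612328/1066145535 = 9384684611398/1066145535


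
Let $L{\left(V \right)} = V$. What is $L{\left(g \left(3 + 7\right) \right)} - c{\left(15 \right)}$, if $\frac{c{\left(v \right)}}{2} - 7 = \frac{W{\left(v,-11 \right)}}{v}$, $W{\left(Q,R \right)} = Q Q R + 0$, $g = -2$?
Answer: $296$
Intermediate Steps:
$W{\left(Q,R \right)} = R Q^{2}$ ($W{\left(Q,R \right)} = Q^{2} R + 0 = R Q^{2} + 0 = R Q^{2}$)
$c{\left(v \right)} = 14 - 22 v$ ($c{\left(v \right)} = 14 + 2 \frac{\left(-11\right) v^{2}}{v} = 14 + 2 \left(- 11 v\right) = 14 - 22 v$)
$L{\left(g \left(3 + 7\right) \right)} - c{\left(15 \right)} = - 2 \left(3 + 7\right) - \left(14 - 330\right) = \left(-2\right) 10 - \left(14 - 330\right) = -20 - -316 = -20 + 316 = 296$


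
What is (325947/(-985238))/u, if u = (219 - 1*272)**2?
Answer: -325947/2767533542 ≈ -0.00011778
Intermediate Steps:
u = 2809 (u = (219 - 272)**2 = (-53)**2 = 2809)
(325947/(-985238))/u = (325947/(-985238))/2809 = (325947*(-1/985238))*(1/2809) = -325947/985238*1/2809 = -325947/2767533542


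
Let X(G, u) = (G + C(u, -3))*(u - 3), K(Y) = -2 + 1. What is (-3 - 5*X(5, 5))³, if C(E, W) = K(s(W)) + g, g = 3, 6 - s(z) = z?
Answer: -389017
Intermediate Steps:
s(z) = 6 - z
K(Y) = -1
C(E, W) = 2 (C(E, W) = -1 + 3 = 2)
X(G, u) = (-3 + u)*(2 + G) (X(G, u) = (G + 2)*(u - 3) = (2 + G)*(-3 + u) = (-3 + u)*(2 + G))
(-3 - 5*X(5, 5))³ = (-3 - 5*(-6 - 3*5 + 2*5 + 5*5))³ = (-3 - 5*(-6 - 15 + 10 + 25))³ = (-3 - 5*14)³ = (-3 - 70)³ = (-73)³ = -389017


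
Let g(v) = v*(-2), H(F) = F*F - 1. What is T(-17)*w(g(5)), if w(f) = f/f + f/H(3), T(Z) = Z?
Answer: 17/4 ≈ 4.2500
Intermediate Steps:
H(F) = -1 + F² (H(F) = F² - 1 = -1 + F²)
g(v) = -2*v
w(f) = 1 + f/8 (w(f) = f/f + f/(-1 + 3²) = 1 + f/(-1 + 9) = 1 + f/8)
T(-17)*w(g(5)) = -17*(1 + (-2*5)/8) = -17*(1 + (⅛)*(-10)) = -17*(1 - 5/4) = -17*(-¼) = 17/4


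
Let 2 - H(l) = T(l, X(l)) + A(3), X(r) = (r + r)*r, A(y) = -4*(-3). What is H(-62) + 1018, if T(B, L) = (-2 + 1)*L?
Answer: 8696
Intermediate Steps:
A(y) = 12
X(r) = 2*r**2 (X(r) = (2*r)*r = 2*r**2)
T(B, L) = -L
H(l) = -10 + 2*l**2 (H(l) = 2 - (-2*l**2 + 12) = 2 - (12 - 2*l**2) = 2 + (-12 + 2*l**2) = -10 + 2*l**2)
H(-62) + 1018 = (-10 + 2*(-62)**2) + 1018 = (-10 + 2*3844) + 1018 = (-10 + 7688) + 1018 = 7678 + 1018 = 8696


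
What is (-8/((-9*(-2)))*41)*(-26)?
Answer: 4264/9 ≈ 473.78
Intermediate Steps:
(-8/((-9*(-2)))*41)*(-26) = (-8/18*41)*(-26) = (-8*1/18*41)*(-26) = -4/9*41*(-26) = -164/9*(-26) = 4264/9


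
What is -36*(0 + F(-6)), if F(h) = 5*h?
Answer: 1080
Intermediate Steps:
-36*(0 + F(-6)) = -36*(0 + 5*(-6)) = -36*(0 - 30) = -36*(-30) = 1080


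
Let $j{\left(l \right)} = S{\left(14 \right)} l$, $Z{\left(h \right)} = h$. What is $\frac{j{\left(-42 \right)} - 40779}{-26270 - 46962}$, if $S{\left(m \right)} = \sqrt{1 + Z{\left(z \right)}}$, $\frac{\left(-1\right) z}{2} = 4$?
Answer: $\frac{1773}{3184} + \frac{21 i \sqrt{7}}{36616} \approx 0.55685 + 0.0015174 i$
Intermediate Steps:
$z = -8$ ($z = \left(-2\right) 4 = -8$)
$S{\left(m \right)} = i \sqrt{7}$ ($S{\left(m \right)} = \sqrt{1 - 8} = \sqrt{-7} = i \sqrt{7}$)
$j{\left(l \right)} = i l \sqrt{7}$ ($j{\left(l \right)} = i \sqrt{7} l = i l \sqrt{7}$)
$\frac{j{\left(-42 \right)} - 40779}{-26270 - 46962} = \frac{i \left(-42\right) \sqrt{7} - 40779}{-26270 - 46962} = \frac{- 42 i \sqrt{7} - 40779}{-73232} = \left(-40779 - 42 i \sqrt{7}\right) \left(- \frac{1}{73232}\right) = \frac{1773}{3184} + \frac{21 i \sqrt{7}}{36616}$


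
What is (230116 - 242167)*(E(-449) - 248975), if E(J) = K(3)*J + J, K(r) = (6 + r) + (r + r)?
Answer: 3086972109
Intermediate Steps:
K(r) = 6 + 3*r (K(r) = (6 + r) + 2*r = 6 + 3*r)
E(J) = 16*J (E(J) = (6 + 3*3)*J + J = (6 + 9)*J + J = 15*J + J = 16*J)
(230116 - 242167)*(E(-449) - 248975) = (230116 - 242167)*(16*(-449) - 248975) = -12051*(-7184 - 248975) = -12051*(-256159) = 3086972109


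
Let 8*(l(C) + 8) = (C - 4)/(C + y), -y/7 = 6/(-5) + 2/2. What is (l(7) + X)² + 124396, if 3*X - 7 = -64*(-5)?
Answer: 1688497913/12544 ≈ 1.3461e+5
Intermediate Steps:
X = 109 (X = 7/3 + (-64*(-5))/3 = 7/3 + (⅓)*320 = 7/3 + 320/3 = 109)
y = 7/5 (y = -7*(6/(-5) + 2/2) = -7*(6*(-⅕) + 2*(½)) = -7*(-6/5 + 1) = -7*(-⅕) = 7/5 ≈ 1.4000)
l(C) = -8 + (-4 + C)/(8*(7/5 + C)) (l(C) = -8 + ((C - 4)/(C + 7/5))/8 = -8 + ((-4 + C)/(7/5 + C))/8 = -8 + (-4 + C)/(8*(7/5 + C)))
(l(7) + X)² + 124396 = (9*(-52 - 35*7)/(8*(7 + 5*7)) + 109)² + 124396 = (9*(-52 - 245)/(8*(7 + 35)) + 109)² + 124396 = ((9/8)*(-297)/42 + 109)² + 124396 = ((9/8)*(1/42)*(-297) + 109)² + 124396 = (-891/112 + 109)² + 124396 = (11317/112)² + 124396 = 128074489/12544 + 124396 = 1688497913/12544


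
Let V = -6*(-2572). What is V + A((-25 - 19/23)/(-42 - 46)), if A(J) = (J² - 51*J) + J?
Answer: 130492977/8464 ≈ 15417.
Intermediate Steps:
V = 15432
A(J) = J² - 50*J
V + A((-25 - 19/23)/(-42 - 46)) = 15432 + ((-25 - 19/23)/(-42 - 46))*(-50 + (-25 - 19/23)/(-42 - 46)) = 15432 + ((-25 - 19*1/23)/(-88))*(-50 + (-25 - 19*1/23)/(-88)) = 15432 + ((-25 - 19/23)*(-1/88))*(-50 + (-25 - 19/23)*(-1/88)) = 15432 + (-594/23*(-1/88))*(-50 - 594/23*(-1/88)) = 15432 + 27*(-50 + 27/92)/92 = 15432 + (27/92)*(-4573/92) = 15432 - 123471/8464 = 130492977/8464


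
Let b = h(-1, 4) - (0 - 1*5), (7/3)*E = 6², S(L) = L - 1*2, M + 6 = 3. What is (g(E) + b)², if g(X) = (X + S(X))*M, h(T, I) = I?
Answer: 294849/49 ≈ 6017.3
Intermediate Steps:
M = -3 (M = -6 + 3 = -3)
S(L) = -2 + L (S(L) = L - 2 = -2 + L)
E = 108/7 (E = (3/7)*6² = (3/7)*36 = 108/7 ≈ 15.429)
b = 9 (b = 4 - (0 - 1*5) = 4 - (0 - 5) = 4 - 1*(-5) = 4 + 5 = 9)
g(X) = 6 - 6*X (g(X) = (X + (-2 + X))*(-3) = (-2 + 2*X)*(-3) = 6 - 6*X)
(g(E) + b)² = ((6 - 6*108/7) + 9)² = ((6 - 648/7) + 9)² = (-606/7 + 9)² = (-543/7)² = 294849/49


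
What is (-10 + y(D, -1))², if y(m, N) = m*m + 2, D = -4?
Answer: 64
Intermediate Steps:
y(m, N) = 2 + m² (y(m, N) = m² + 2 = 2 + m²)
(-10 + y(D, -1))² = (-10 + (2 + (-4)²))² = (-10 + (2 + 16))² = (-10 + 18)² = 8² = 64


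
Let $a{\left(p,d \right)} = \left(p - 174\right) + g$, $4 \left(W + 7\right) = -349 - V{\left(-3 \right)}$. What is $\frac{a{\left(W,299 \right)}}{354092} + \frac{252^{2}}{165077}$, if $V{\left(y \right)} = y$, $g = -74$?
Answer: $\frac{44859769145}{116904890168} \approx 0.38373$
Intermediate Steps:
$W = - \frac{187}{2}$ ($W = -7 + \frac{-349 - -3}{4} = -7 + \frac{-349 + 3}{4} = -7 + \frac{1}{4} \left(-346\right) = -7 - \frac{173}{2} = - \frac{187}{2} \approx -93.5$)
$a{\left(p,d \right)} = -248 + p$ ($a{\left(p,d \right)} = \left(p - 174\right) - 74 = \left(-174 + p\right) - 74 = -248 + p$)
$\frac{a{\left(W,299 \right)}}{354092} + \frac{252^{2}}{165077} = \frac{-248 - \frac{187}{2}}{354092} + \frac{252^{2}}{165077} = \left(- \frac{683}{2}\right) \frac{1}{354092} + 63504 \cdot \frac{1}{165077} = - \frac{683}{708184} + \frac{63504}{165077} = \frac{44859769145}{116904890168}$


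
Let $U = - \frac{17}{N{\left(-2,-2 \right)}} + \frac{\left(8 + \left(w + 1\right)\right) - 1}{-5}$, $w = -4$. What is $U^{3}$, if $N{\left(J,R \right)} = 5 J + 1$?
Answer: $\frac{117649}{91125} \approx 1.2911$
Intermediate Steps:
$N{\left(J,R \right)} = 1 + 5 J$
$U = \frac{49}{45}$ ($U = - \frac{17}{1 + 5 \left(-2\right)} + \frac{\left(8 + \left(-4 + 1\right)\right) - 1}{-5} = - \frac{17}{1 - 10} + \left(\left(8 - 3\right) - 1\right) \left(- \frac{1}{5}\right) = - \frac{17}{-9} + \left(5 - 1\right) \left(- \frac{1}{5}\right) = \left(-17\right) \left(- \frac{1}{9}\right) + 4 \left(- \frac{1}{5}\right) = \frac{17}{9} - \frac{4}{5} = \frac{49}{45} \approx 1.0889$)
$U^{3} = \left(\frac{49}{45}\right)^{3} = \frac{117649}{91125}$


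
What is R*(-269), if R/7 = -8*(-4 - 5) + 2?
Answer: -139342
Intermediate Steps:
R = 518 (R = 7*(-8*(-4 - 5) + 2) = 7*(-8*(-9) + 2) = 7*(72 + 2) = 7*74 = 518)
R*(-269) = 518*(-269) = -139342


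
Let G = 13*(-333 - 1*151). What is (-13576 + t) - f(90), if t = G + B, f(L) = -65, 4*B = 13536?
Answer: -16419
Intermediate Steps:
G = -6292 (G = 13*(-333 - 151) = 13*(-484) = -6292)
B = 3384 (B = (¼)*13536 = 3384)
t = -2908 (t = -6292 + 3384 = -2908)
(-13576 + t) - f(90) = (-13576 - 2908) - 1*(-65) = -16484 + 65 = -16419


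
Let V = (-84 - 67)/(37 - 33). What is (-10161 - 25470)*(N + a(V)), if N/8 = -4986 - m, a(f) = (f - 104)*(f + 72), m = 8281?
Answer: 63275489505/16 ≈ 3.9547e+9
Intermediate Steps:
V = -151/4 ≈ -37.750
a(f) = (-104 + f)*(72 + f)
N = -106136 (N = 8*(-4986 - 1*8281) = 8*(-4986 - 8281) = 8*(-13267) = -106136)
(-10161 - 25470)*(N + a(V)) = (-10161 - 25470)*(-106136 + (-7488 + (-151/4)² - 32*(-151/4))) = -35631*(-106136 + (-7488 + 22801/16 + 1208)) = -35631*(-106136 - 77679/16) = -35631*(-1775855/16) = 63275489505/16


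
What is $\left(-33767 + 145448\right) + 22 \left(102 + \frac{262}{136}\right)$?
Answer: $\frac{3874891}{34} \approx 1.1397 \cdot 10^{5}$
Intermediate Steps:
$\left(-33767 + 145448\right) + 22 \left(102 + \frac{262}{136}\right) = 111681 + 22 \left(102 + 262 \cdot \frac{1}{136}\right) = 111681 + 22 \left(102 + \frac{131}{68}\right) = 111681 + 22 \cdot \frac{7067}{68} = 111681 + \frac{77737}{34} = \frac{3874891}{34}$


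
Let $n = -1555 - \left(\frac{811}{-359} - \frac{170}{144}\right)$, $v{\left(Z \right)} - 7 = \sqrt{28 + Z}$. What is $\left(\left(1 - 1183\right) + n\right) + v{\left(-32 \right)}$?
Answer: $- \frac{70476133}{25848} + 2 i \approx -2726.6 + 2.0 i$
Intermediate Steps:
$v{\left(Z \right)} = 7 + \sqrt{28 + Z}$
$n = - \frac{40104733}{25848}$ ($n = -1555 - \left(811 \left(- \frac{1}{359}\right) - \frac{85}{72}\right) = -1555 - \left(- \frac{811}{359} - \frac{85}{72}\right) = -1555 - - \frac{88907}{25848} = -1555 + \frac{88907}{25848} = - \frac{40104733}{25848} \approx -1551.6$)
$\left(\left(1 - 1183\right) + n\right) + v{\left(-32 \right)} = \left(\left(1 - 1183\right) - \frac{40104733}{25848}\right) + \left(7 + \sqrt{28 - 32}\right) = \left(-1182 - \frac{40104733}{25848}\right) + \left(7 + \sqrt{-4}\right) = - \frac{70657069}{25848} + \left(7 + 2 i\right) = - \frac{70476133}{25848} + 2 i$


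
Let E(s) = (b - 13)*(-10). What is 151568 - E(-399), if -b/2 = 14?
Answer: 151158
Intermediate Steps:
b = -28 (b = -2*14 = -28)
E(s) = 410 (E(s) = (-28 - 13)*(-10) = -41*(-10) = 410)
151568 - E(-399) = 151568 - 1*410 = 151568 - 410 = 151158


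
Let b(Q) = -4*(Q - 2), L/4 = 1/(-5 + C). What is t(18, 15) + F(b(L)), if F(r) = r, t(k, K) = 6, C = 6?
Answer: -2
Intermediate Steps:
L = 4 (L = 4/(-5 + 6) = 4/1 = 4*1 = 4)
b(Q) = 8 - 4*Q (b(Q) = -4*(-2 + Q) = 8 - 4*Q)
t(18, 15) + F(b(L)) = 6 + (8 - 4*4) = 6 + (8 - 16) = 6 - 8 = -2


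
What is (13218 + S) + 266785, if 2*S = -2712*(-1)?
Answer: 281359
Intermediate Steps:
S = 1356 (S = (-2712*(-1))/2 = (-452*(-6))/2 = (½)*2712 = 1356)
(13218 + S) + 266785 = (13218 + 1356) + 266785 = 14574 + 266785 = 281359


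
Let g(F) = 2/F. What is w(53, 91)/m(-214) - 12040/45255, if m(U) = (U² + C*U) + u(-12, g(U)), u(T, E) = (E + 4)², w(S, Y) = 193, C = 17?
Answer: -54414354241/208108035801 ≈ -0.26147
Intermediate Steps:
u(T, E) = (4 + E)²
m(U) = U² + (4 + 2/U)² + 17*U (m(U) = (U² + 17*U) + (4 + 2/U)² = U² + (4 + 2/U)² + 17*U)
w(53, 91)/m(-214) - 12040/45255 = 193/(((4*(1 + 2*(-214))² + (-214)³*(17 - 214))/(-214)²)) - 12040/45255 = 193/(((4*(1 - 428)² - 9800344*(-197))/45796)) - 12040*1/45255 = 193/(((4*(-427)² + 1930667768)/45796)) - 344/1293 = 193/(((4*182329 + 1930667768)/45796)) - 344/1293 = 193/(((729316 + 1930667768)/45796)) - 344/1293 = 193/(((1/45796)*1931397084)) - 344/1293 = 193/(482849271/11449) - 344/1293 = 193*(11449/482849271) - 344/1293 = 2209657/482849271 - 344/1293 = -54414354241/208108035801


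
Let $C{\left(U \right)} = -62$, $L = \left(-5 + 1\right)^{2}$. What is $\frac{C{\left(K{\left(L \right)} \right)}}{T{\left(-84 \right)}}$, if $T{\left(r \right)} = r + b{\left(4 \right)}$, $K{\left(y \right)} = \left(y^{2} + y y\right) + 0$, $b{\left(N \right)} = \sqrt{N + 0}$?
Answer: $\frac{31}{41} \approx 0.7561$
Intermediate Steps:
$L = 16$ ($L = \left(-4\right)^{2} = 16$)
$b{\left(N \right)} = \sqrt{N}$
$K{\left(y \right)} = 2 y^{2}$ ($K{\left(y \right)} = \left(y^{2} + y^{2}\right) + 0 = 2 y^{2} + 0 = 2 y^{2}$)
$T{\left(r \right)} = 2 + r$ ($T{\left(r \right)} = r + \sqrt{4} = r + 2 = 2 + r$)
$\frac{C{\left(K{\left(L \right)} \right)}}{T{\left(-84 \right)}} = - \frac{62}{2 - 84} = - \frac{62}{-82} = \left(-62\right) \left(- \frac{1}{82}\right) = \frac{31}{41}$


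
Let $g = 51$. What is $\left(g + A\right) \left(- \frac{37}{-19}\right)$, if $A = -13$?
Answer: $74$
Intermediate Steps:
$\left(g + A\right) \left(- \frac{37}{-19}\right) = \left(51 - 13\right) \left(- \frac{37}{-19}\right) = 38 \left(\left(-37\right) \left(- \frac{1}{19}\right)\right) = 38 \cdot \frac{37}{19} = 74$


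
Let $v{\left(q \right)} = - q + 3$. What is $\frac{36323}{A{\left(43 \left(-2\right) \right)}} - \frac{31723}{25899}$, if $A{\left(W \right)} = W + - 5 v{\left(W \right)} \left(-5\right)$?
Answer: $\frac{290957960}{18465987} \approx 15.756$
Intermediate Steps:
$v{\left(q \right)} = 3 - q$
$A{\left(W \right)} = 75 - 24 W$ ($A{\left(W \right)} = W + - 5 \left(3 - W\right) \left(-5\right) = W + \left(-15 + 5 W\right) \left(-5\right) = W - \left(-75 + 25 W\right) = 75 - 24 W$)
$\frac{36323}{A{\left(43 \left(-2\right) \right)}} - \frac{31723}{25899} = \frac{36323}{75 - 24 \cdot 43 \left(-2\right)} - \frac{31723}{25899} = \frac{36323}{75 - -2064} - \frac{31723}{25899} = \frac{36323}{75 + 2064} - \frac{31723}{25899} = \frac{36323}{2139} - \frac{31723}{25899} = \frac{290957960}{18465987}$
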